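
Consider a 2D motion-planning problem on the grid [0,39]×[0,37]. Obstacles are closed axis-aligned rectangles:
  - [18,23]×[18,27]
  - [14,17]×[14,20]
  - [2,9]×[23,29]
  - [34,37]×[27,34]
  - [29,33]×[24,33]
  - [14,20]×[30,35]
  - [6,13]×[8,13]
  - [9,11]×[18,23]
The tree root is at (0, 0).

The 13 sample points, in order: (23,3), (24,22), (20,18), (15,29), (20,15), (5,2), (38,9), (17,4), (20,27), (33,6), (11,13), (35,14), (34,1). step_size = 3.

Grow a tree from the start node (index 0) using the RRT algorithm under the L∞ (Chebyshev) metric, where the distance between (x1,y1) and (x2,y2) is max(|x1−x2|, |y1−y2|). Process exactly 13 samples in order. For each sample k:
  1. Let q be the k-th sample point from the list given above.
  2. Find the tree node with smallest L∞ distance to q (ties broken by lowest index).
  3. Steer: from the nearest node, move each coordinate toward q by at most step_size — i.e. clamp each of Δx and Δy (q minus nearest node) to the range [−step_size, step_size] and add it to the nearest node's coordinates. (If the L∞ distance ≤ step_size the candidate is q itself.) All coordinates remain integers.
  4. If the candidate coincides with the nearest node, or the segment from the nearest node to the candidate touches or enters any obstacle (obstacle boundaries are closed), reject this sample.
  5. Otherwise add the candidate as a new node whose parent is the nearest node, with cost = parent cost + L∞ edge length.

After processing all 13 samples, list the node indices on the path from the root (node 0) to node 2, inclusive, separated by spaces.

1. q=(23,3) nearest=0 d=23 new=(3,3) → add node 1 parent=0 cost=3
2. q=(24,22) nearest=1 d=21 new=(6,6) → add node 2 parent=1 cost=6
3. q=(20,18) nearest=2 d=14 new=(9,9) → blocked by [6,13]×[8,13], reject
4. q=(15,29) nearest=2 d=23 new=(9,9) → blocked by [6,13]×[8,13], reject
5. q=(20,15) nearest=2 d=14 new=(9,9) → blocked by [6,13]×[8,13], reject
6. q=(5,2) nearest=1 d=2 new=(5,2) → add node 3 parent=1 cost=5
7. q=(38,9) nearest=2 d=32 new=(9,9) → blocked by [6,13]×[8,13], reject
8. q=(17,4) nearest=2 d=11 new=(9,4) → add node 4 parent=2 cost=9
9. q=(20,27) nearest=2 d=21 new=(9,9) → blocked by [6,13]×[8,13], reject
10. q=(33,6) nearest=4 d=24 new=(12,6) → add node 5 parent=4 cost=12
11. q=(11,13) nearest=2 d=7 new=(9,9) → blocked by [6,13]×[8,13], reject
12. q=(35,14) nearest=5 d=23 new=(15,9) → add node 6 parent=5 cost=15
13. q=(34,1) nearest=6 d=19 new=(18,6) → add node 7 parent=6 cost=18

Path: 0 1 2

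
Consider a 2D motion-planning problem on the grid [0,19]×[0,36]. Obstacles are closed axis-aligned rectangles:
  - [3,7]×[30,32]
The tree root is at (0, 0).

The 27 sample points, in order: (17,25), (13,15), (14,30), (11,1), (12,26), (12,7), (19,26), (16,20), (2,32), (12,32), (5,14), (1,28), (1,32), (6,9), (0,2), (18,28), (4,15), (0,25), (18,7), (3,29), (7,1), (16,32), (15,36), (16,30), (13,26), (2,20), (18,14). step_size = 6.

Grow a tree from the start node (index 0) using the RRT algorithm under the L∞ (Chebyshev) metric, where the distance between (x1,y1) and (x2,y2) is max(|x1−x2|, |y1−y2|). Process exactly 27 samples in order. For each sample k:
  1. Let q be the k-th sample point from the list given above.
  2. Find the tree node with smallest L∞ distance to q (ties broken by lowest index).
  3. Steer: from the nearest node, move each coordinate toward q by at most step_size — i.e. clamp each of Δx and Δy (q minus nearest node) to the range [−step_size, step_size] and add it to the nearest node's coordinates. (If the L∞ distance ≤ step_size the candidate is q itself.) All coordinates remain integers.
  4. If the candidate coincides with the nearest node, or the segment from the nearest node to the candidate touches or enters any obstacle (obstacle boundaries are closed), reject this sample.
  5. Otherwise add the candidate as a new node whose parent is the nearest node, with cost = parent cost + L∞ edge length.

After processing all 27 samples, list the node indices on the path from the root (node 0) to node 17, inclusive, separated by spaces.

1. q=(17,25) nearest=0 d=25 new=(6,6) → add node 1 parent=0 cost=6
2. q=(13,15) nearest=1 d=9 new=(12,12) → add node 2 parent=1 cost=12
3. q=(14,30) nearest=2 d=18 new=(14,18) → add node 3 parent=2 cost=18
4. q=(11,1) nearest=1 d=5 new=(11,1) → add node 4 parent=1 cost=11
5. q=(12,26) nearest=3 d=8 new=(12,24) → add node 5 parent=3 cost=24
6. q=(12,7) nearest=2 d=5 new=(12,7) → add node 6 parent=2 cost=17
7. q=(19,26) nearest=5 d=7 new=(18,26) → add node 7 parent=5 cost=30
8. q=(16,20) nearest=3 d=2 new=(16,20) → add node 8 parent=3 cost=20
9. q=(2,32) nearest=5 d=10 new=(6,30) → blocked by [3,7]×[30,32], reject
10. q=(12,32) nearest=7 d=6 new=(12,32) → add node 9 parent=7 cost=36
11. q=(5,14) nearest=2 d=7 new=(6,14) → add node 10 parent=2 cost=18
12. q=(1,28) nearest=5 d=11 new=(6,28) → add node 11 parent=5 cost=30
13. q=(1,32) nearest=11 d=5 new=(1,32) → blocked by [3,7]×[30,32], reject
14. q=(6,9) nearest=1 d=3 new=(6,9) → add node 12 parent=1 cost=9
15. q=(0,2) nearest=0 d=2 new=(0,2) → add node 13 parent=0 cost=2
16. q=(18,28) nearest=7 d=2 new=(18,28) → add node 14 parent=7 cost=32
17. q=(4,15) nearest=10 d=2 new=(4,15) → add node 15 parent=10 cost=20
18. q=(0,25) nearest=11 d=6 new=(0,25) → add node 16 parent=11 cost=36
19. q=(18,7) nearest=2 d=6 new=(18,7) → add node 17 parent=2 cost=18
20. q=(3,29) nearest=11 d=3 new=(3,29) → add node 18 parent=11 cost=33
21. q=(7,1) nearest=4 d=4 new=(7,1) → add node 19 parent=4 cost=15
22. q=(16,32) nearest=9 d=4 new=(16,32) → add node 20 parent=9 cost=40
23. q=(15,36) nearest=9 d=4 new=(15,36) → add node 21 parent=9 cost=40
24. q=(16,30) nearest=14 d=2 new=(16,30) → add node 22 parent=14 cost=34
25. q=(13,26) nearest=5 d=2 new=(13,26) → add node 23 parent=5 cost=26
26. q=(2,20) nearest=15 d=5 new=(2,20) → add node 24 parent=15 cost=25
27. q=(18,14) nearest=3 d=4 new=(18,14) → add node 25 parent=3 cost=22

Path: 0 1 2 17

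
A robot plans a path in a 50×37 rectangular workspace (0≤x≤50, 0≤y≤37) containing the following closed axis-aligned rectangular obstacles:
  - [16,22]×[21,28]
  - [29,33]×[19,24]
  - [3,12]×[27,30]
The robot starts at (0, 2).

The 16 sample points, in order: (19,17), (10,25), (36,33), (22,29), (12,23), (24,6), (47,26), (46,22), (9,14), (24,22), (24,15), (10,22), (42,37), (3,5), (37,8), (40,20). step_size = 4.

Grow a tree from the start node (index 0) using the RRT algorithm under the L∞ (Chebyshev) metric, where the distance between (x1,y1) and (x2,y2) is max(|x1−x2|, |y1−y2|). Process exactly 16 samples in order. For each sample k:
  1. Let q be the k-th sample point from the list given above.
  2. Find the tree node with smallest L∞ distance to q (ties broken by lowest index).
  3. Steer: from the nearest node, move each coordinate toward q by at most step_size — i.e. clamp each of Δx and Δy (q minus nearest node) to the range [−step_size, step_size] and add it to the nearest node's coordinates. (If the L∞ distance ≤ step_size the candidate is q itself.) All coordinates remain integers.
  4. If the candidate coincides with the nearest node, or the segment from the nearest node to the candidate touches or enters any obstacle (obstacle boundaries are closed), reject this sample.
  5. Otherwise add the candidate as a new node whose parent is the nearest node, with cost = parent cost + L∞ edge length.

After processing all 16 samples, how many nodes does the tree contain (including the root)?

Node count: 13

1. q=(19,17) nearest=0 d=19 new=(4,6) → add node 1 parent=0 cost=4
2. q=(10,25) nearest=1 d=19 new=(8,10) → add node 2 parent=1 cost=8
3. q=(36,33) nearest=2 d=28 new=(12,14) → add node 3 parent=2 cost=12
4. q=(22,29) nearest=3 d=15 new=(16,18) → add node 4 parent=3 cost=16
5. q=(12,23) nearest=4 d=5 new=(12,22) → add node 5 parent=4 cost=20
6. q=(24,6) nearest=3 d=12 new=(16,10) → add node 6 parent=3 cost=16
7. q=(47,26) nearest=4 d=31 new=(20,22) → blocked by [16,22]×[21,28], reject
8. q=(46,22) nearest=4 d=30 new=(20,22) → blocked by [16,22]×[21,28], reject
9. q=(9,14) nearest=3 d=3 new=(9,14) → add node 7 parent=3 cost=15
10. q=(24,22) nearest=4 d=8 new=(20,22) → blocked by [16,22]×[21,28], reject
11. q=(24,15) nearest=4 d=8 new=(20,15) → add node 8 parent=4 cost=20
12. q=(10,22) nearest=5 d=2 new=(10,22) → add node 9 parent=5 cost=22
13. q=(42,37) nearest=8 d=22 new=(24,19) → add node 10 parent=8 cost=24
14. q=(3,5) nearest=1 d=1 new=(3,5) → add node 11 parent=1 cost=5
15. q=(37,8) nearest=10 d=13 new=(28,15) → add node 12 parent=10 cost=28
16. q=(40,20) nearest=12 d=12 new=(32,19) → blocked by [29,33]×[19,24], reject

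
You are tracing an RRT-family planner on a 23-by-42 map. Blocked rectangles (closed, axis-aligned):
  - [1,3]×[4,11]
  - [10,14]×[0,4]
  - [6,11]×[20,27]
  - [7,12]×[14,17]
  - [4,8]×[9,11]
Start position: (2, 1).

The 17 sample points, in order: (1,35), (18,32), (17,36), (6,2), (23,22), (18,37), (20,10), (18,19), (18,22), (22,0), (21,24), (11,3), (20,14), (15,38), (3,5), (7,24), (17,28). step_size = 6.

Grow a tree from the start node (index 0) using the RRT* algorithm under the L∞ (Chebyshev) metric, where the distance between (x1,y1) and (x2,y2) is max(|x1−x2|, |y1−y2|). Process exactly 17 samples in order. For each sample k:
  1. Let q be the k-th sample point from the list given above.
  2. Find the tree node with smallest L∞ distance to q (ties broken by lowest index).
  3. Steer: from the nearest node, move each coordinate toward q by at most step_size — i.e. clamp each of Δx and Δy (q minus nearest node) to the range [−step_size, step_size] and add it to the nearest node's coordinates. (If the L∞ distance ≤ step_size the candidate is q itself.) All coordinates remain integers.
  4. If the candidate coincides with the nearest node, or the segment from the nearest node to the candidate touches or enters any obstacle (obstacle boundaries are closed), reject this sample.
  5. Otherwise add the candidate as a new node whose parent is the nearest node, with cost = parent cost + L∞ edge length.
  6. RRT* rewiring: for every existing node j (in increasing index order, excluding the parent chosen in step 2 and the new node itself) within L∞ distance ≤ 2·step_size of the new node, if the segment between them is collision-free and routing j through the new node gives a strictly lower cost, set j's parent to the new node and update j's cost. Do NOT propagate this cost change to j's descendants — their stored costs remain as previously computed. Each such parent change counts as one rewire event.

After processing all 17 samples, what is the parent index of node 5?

1. q=(1,35) nearest=0 d=34 new=(1,7) → blocked by [1,3]×[4,11], reject
2. q=(18,32) nearest=0 d=31 new=(8,7) → add node 1 parent=0 cost=6
3. q=(17,36) nearest=1 d=29 new=(14,13) → add node 2 parent=1 cost=12
4. q=(6,2) nearest=0 d=4 new=(6,2) → add node 3 parent=0 cost=4
5. q=(23,22) nearest=2 d=9 new=(20,19) → add node 4 parent=2 cost=18
6. q=(18,37) nearest=4 d=18 new=(18,25) → add node 5 parent=4 cost=24
7. q=(20,10) nearest=2 d=6 new=(20,10) → add node 6 parent=2 cost=18
8. q=(18,19) nearest=4 d=2 new=(18,19) → add node 7 parent=4 cost=20
9. q=(18,22) nearest=4 d=3 new=(18,22) → add node 8 parent=4 cost=21
10. q=(22,0) nearest=6 d=10 new=(22,4) → add node 9 parent=6 cost=24
11. q=(21,24) nearest=5 d=3 new=(21,24) → add node 10 parent=5 cost=27
12. q=(11,3) nearest=1 d=4 new=(11,3) → blocked by [10,14]×[0,4], reject
13. q=(20,14) nearest=6 d=4 new=(20,14) → add node 11 parent=6 cost=22
14. q=(15,38) nearest=5 d=13 new=(15,31) → add node 12 parent=5 cost=30
15. q=(3,5) nearest=3 d=3 new=(3,5) → blocked by [1,3]×[4,11], reject
16. q=(7,24) nearest=12 d=8 new=(9,25) → blocked by [6,11]×[20,27], reject
17. q=(17,28) nearest=5 d=3 new=(17,28) → add node 13 parent=5 cost=27

Parent of node 5: 4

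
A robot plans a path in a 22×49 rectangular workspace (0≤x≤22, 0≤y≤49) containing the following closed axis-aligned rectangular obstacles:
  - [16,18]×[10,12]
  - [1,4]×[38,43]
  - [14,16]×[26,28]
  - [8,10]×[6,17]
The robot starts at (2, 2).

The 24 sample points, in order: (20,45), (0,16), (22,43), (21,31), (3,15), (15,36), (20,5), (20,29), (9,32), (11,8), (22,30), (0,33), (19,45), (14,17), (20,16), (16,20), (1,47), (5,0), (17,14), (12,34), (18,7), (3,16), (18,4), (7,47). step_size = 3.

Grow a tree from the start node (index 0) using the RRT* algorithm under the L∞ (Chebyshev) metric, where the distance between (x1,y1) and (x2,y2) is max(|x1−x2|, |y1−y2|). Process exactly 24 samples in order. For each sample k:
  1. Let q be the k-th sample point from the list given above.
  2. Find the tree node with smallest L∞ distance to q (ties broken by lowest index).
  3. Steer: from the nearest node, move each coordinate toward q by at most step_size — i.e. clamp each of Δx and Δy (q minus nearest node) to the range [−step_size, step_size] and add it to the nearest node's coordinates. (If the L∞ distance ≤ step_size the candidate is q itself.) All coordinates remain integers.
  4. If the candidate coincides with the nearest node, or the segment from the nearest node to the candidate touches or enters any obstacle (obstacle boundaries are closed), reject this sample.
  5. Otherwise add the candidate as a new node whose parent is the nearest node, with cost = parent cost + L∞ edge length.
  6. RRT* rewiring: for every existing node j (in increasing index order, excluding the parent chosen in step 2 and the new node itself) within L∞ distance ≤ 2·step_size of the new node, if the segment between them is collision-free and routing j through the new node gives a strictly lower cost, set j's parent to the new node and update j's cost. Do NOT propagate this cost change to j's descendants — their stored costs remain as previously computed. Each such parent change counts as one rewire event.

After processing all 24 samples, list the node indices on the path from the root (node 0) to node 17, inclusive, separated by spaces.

1. q=(20,45) nearest=0 d=43 new=(5,5) → add node 1 parent=0 cost=3
2. q=(0,16) nearest=1 d=11 new=(2,8) → add node 2 parent=1 cost=6
3. q=(22,43) nearest=2 d=35 new=(5,11) → add node 3 parent=2 cost=9
4. q=(21,31) nearest=3 d=20 new=(8,14) → blocked by [8,10]×[6,17], reject
5. q=(3,15) nearest=3 d=4 new=(3,14) → add node 4 parent=3 cost=12
6. q=(15,36) nearest=4 d=22 new=(6,17) → add node 5 parent=4 cost=15
7. q=(20,5) nearest=5 d=14 new=(9,14) → blocked by [8,10]×[6,17], reject
8. q=(20,29) nearest=5 d=14 new=(9,20) → add node 6 parent=5 cost=18
9. q=(9,32) nearest=6 d=12 new=(9,23) → add node 7 parent=6 cost=21
10. q=(11,8) nearest=1 d=6 new=(8,8) → blocked by [8,10]×[6,17], reject
11. q=(22,30) nearest=6 d=13 new=(12,23) → add node 8 parent=6 cost=21
12. q=(0,33) nearest=7 d=10 new=(6,26) → add node 9 parent=7 cost=24
13. q=(19,45) nearest=9 d=19 new=(9,29) → add node 10 parent=9 cost=27
14. q=(14,17) nearest=6 d=5 new=(12,17) → add node 11 parent=6 cost=21
15. q=(20,16) nearest=8 d=8 new=(15,20) → add node 12 parent=8 cost=24
16. q=(16,20) nearest=12 d=1 new=(16,20) → add node 13 parent=12 cost=25
17. q=(1,47) nearest=10 d=18 new=(6,32) → add node 14 parent=10 cost=30
18. q=(5,0) nearest=0 d=3 new=(5,0) → add node 15 parent=0 cost=3
19. q=(17,14) nearest=11 d=5 new=(15,14) → add node 16 parent=11 cost=24
20. q=(12,34) nearest=10 d=5 new=(12,32) → add node 17 parent=10 cost=30
21. q=(18,7) nearest=16 d=7 new=(18,11) → blocked by [16,18]×[10,12], reject
22. q=(3,16) nearest=4 d=2 new=(3,16) → add node 18 parent=4 cost=14
23. q=(18,4) nearest=16 d=10 new=(18,11) → blocked by [16,18]×[10,12], reject
24. q=(7,47) nearest=14 d=15 new=(7,35) → add node 19 parent=14 cost=33

Path: 0 1 2 3 4 5 6 7 9 10 17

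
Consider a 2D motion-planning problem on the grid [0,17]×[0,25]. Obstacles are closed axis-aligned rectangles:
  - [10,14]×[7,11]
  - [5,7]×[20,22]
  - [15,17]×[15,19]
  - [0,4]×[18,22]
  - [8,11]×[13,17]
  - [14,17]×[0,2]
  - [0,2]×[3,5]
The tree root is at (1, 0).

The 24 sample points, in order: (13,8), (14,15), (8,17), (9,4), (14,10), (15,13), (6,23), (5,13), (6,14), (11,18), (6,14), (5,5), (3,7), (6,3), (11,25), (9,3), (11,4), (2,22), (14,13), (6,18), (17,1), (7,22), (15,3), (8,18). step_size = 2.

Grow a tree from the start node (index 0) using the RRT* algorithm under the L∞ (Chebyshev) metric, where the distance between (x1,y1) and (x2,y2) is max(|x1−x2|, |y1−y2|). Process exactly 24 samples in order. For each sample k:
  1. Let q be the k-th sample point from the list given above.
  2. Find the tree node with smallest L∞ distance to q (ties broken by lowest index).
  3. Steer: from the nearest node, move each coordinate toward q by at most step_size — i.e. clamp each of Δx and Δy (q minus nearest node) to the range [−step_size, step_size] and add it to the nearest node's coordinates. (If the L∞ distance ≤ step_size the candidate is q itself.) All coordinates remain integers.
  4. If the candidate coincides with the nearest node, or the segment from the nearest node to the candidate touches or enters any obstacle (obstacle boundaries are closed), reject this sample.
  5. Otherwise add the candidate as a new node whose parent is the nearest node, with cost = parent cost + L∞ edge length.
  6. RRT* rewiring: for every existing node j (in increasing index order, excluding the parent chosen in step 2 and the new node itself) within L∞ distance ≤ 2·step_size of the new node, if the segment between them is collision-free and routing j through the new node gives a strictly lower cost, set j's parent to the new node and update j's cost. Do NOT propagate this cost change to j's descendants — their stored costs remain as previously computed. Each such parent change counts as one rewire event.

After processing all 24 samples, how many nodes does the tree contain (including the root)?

Node count: 21

1. q=(13,8) nearest=0 d=12 new=(3,2) → add node 1 parent=0 cost=2
2. q=(14,15) nearest=1 d=13 new=(5,4) → add node 2 parent=1 cost=4
3. q=(8,17) nearest=2 d=13 new=(7,6) → add node 3 parent=2 cost=6
4. q=(9,4) nearest=3 d=2 new=(9,4) → add node 4 parent=3 cost=8
5. q=(14,10) nearest=4 d=6 new=(11,6) → add node 5 parent=4 cost=10
6. q=(15,13) nearest=5 d=7 new=(13,8) → blocked by [10,14]×[7,11], reject
7. q=(6,23) nearest=3 d=17 new=(6,8) → add node 6 parent=3 cost=8
8. q=(5,13) nearest=6 d=5 new=(5,10) → add node 7 parent=6 cost=10
9. q=(6,14) nearest=7 d=4 new=(6,12) → add node 8 parent=7 cost=12
10. q=(11,18) nearest=8 d=6 new=(8,14) → blocked by [8,11]×[13,17], reject
11. q=(6,14) nearest=8 d=2 new=(6,14) → add node 9 parent=8 cost=14
12. q=(5,5) nearest=2 d=1 new=(5,5) → add node 10 parent=2 cost=5
13. q=(3,7) nearest=10 d=2 new=(3,7) → add node 11 parent=10 cost=7
14. q=(6,3) nearest=2 d=1 new=(6,3) → add node 12 parent=2 cost=5
15. q=(11,25) nearest=9 d=11 new=(8,16) → blocked by [8,11]×[13,17], reject
16. q=(9,3) nearest=4 d=1 new=(9,3) → add node 13 parent=4 cost=9
17. q=(11,4) nearest=4 d=2 new=(11,4) → add node 14 parent=4 cost=10
18. q=(2,22) nearest=9 d=8 new=(4,16) → add node 15 parent=9 cost=16
19. q=(14,13) nearest=3 d=7 new=(9,8) → add node 16 parent=3 cost=8
20. q=(6,18) nearest=15 d=2 new=(6,18) → add node 17 parent=15 cost=18
21. q=(17,1) nearest=5 d=6 new=(13,4) → add node 18 parent=5 cost=12
22. q=(7,22) nearest=17 d=4 new=(7,20) → blocked by [5,7]×[20,22], reject
23. q=(15,3) nearest=18 d=2 new=(15,3) → add node 19 parent=18 cost=14
24. q=(8,18) nearest=17 d=2 new=(8,18) → add node 20 parent=17 cost=20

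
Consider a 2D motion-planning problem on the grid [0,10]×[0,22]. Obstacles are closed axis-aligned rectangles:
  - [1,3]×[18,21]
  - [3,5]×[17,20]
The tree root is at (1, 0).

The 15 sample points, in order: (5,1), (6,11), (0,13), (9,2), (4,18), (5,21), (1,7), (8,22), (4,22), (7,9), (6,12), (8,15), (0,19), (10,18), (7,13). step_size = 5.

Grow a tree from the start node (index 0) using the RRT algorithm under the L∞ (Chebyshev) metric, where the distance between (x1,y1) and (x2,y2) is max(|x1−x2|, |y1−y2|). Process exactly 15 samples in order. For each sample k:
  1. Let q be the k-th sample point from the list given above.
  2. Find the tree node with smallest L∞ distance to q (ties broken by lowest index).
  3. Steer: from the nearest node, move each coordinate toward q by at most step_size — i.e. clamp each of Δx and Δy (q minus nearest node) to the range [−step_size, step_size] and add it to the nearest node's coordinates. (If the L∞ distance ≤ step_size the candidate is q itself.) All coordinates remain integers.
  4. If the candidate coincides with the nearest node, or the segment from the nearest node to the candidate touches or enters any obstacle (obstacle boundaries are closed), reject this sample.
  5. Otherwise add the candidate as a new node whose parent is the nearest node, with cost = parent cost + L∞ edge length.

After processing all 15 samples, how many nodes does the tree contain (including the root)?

Node count: 12

1. q=(5,1) nearest=0 d=4 new=(5,1) → add node 1 parent=0 cost=4
2. q=(6,11) nearest=1 d=10 new=(6,6) → add node 2 parent=1 cost=9
3. q=(0,13) nearest=2 d=7 new=(1,11) → add node 3 parent=2 cost=14
4. q=(9,2) nearest=1 d=4 new=(9,2) → add node 4 parent=1 cost=8
5. q=(4,18) nearest=3 d=7 new=(4,16) → add node 5 parent=3 cost=19
6. q=(5,21) nearest=5 d=5 new=(5,21) → blocked by [3,5]×[17,20], reject
7. q=(1,7) nearest=3 d=4 new=(1,7) → add node 6 parent=3 cost=18
8. q=(8,22) nearest=5 d=6 new=(8,21) → blocked by [3,5]×[17,20], reject
9. q=(4,22) nearest=5 d=6 new=(4,21) → blocked by [3,5]×[17,20], reject
10. q=(7,9) nearest=2 d=3 new=(7,9) → add node 7 parent=2 cost=12
11. q=(6,12) nearest=7 d=3 new=(6,12) → add node 8 parent=7 cost=15
12. q=(8,15) nearest=8 d=3 new=(8,15) → add node 9 parent=8 cost=18
13. q=(0,19) nearest=5 d=4 new=(0,19) → blocked by [1,3]×[18,21], reject
14. q=(10,18) nearest=9 d=3 new=(10,18) → add node 10 parent=9 cost=21
15. q=(7,13) nearest=8 d=1 new=(7,13) → add node 11 parent=8 cost=16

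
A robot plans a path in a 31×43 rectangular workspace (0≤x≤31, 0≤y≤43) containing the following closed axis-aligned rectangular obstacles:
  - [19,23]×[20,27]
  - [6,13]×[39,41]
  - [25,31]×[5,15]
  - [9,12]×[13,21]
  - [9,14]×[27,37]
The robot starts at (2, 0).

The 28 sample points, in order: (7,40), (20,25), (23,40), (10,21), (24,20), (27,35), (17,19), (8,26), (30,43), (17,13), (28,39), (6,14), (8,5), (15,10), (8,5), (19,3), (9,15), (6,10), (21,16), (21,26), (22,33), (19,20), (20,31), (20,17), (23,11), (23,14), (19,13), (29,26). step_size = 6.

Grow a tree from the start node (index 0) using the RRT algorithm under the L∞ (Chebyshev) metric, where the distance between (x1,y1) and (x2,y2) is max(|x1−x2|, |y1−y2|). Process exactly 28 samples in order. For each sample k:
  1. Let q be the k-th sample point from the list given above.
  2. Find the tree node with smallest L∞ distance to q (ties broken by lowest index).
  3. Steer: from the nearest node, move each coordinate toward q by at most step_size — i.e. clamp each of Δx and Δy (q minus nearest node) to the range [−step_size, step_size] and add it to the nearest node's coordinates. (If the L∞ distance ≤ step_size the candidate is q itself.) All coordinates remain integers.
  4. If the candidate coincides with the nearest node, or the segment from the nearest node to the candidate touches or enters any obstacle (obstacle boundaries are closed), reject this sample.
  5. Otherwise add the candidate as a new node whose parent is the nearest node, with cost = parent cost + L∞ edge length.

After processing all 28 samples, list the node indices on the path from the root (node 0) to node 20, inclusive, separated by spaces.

Path: 0 1 2 3 15 20

1. q=(7,40) nearest=0 d=40 new=(7,6) → add node 1 parent=0 cost=6
2. q=(20,25) nearest=1 d=19 new=(13,12) → add node 2 parent=1 cost=12
3. q=(23,40) nearest=2 d=28 new=(19,18) → add node 3 parent=2 cost=18
4. q=(10,21) nearest=2 d=9 new=(10,18) → blocked by [9,12]×[13,21], reject
5. q=(24,20) nearest=3 d=5 new=(24,20) → add node 4 parent=3 cost=23
6. q=(27,35) nearest=4 d=15 new=(27,26) → add node 5 parent=4 cost=29
7. q=(17,19) nearest=3 d=2 new=(17,19) → add node 6 parent=3 cost=20
8. q=(8,26) nearest=6 d=9 new=(11,25) → add node 7 parent=6 cost=26
9. q=(30,43) nearest=5 d=17 new=(30,32) → add node 8 parent=5 cost=35
10. q=(17,13) nearest=2 d=4 new=(17,13) → add node 9 parent=2 cost=16
11. q=(28,39) nearest=8 d=7 new=(28,38) → add node 10 parent=8 cost=41
12. q=(6,14) nearest=2 d=7 new=(7,14) → blocked by [9,12]×[13,21], reject
13. q=(8,5) nearest=1 d=1 new=(8,5) → add node 11 parent=1 cost=7
14. q=(15,10) nearest=2 d=2 new=(15,10) → add node 12 parent=2 cost=14
15. q=(8,5) nearest=11 d=0 → coincident, reject
16. q=(19,3) nearest=12 d=7 new=(19,4) → add node 13 parent=12 cost=20
17. q=(9,15) nearest=2 d=4 new=(9,15) → blocked by [9,12]×[13,21], reject
18. q=(6,10) nearest=1 d=4 new=(6,10) → add node 14 parent=1 cost=10
19. q=(21,16) nearest=3 d=2 new=(21,16) → add node 15 parent=3 cost=20
20. q=(21,26) nearest=4 d=6 new=(21,26) → blocked by [19,23]×[20,27], reject
21. q=(22,33) nearest=10 d=6 new=(22,33) → add node 16 parent=10 cost=47
22. q=(19,20) nearest=3 d=2 new=(19,20) → blocked by [19,23]×[20,27], reject
23. q=(20,31) nearest=16 d=2 new=(20,31) → add node 17 parent=16 cost=49
24. q=(20,17) nearest=3 d=1 new=(20,17) → add node 18 parent=3 cost=19
25. q=(23,11) nearest=15 d=5 new=(23,11) → add node 19 parent=15 cost=25
26. q=(23,14) nearest=15 d=2 new=(23,14) → add node 20 parent=15 cost=22
27. q=(19,13) nearest=9 d=2 new=(19,13) → add node 21 parent=9 cost=18
28. q=(29,26) nearest=5 d=2 new=(29,26) → add node 22 parent=5 cost=31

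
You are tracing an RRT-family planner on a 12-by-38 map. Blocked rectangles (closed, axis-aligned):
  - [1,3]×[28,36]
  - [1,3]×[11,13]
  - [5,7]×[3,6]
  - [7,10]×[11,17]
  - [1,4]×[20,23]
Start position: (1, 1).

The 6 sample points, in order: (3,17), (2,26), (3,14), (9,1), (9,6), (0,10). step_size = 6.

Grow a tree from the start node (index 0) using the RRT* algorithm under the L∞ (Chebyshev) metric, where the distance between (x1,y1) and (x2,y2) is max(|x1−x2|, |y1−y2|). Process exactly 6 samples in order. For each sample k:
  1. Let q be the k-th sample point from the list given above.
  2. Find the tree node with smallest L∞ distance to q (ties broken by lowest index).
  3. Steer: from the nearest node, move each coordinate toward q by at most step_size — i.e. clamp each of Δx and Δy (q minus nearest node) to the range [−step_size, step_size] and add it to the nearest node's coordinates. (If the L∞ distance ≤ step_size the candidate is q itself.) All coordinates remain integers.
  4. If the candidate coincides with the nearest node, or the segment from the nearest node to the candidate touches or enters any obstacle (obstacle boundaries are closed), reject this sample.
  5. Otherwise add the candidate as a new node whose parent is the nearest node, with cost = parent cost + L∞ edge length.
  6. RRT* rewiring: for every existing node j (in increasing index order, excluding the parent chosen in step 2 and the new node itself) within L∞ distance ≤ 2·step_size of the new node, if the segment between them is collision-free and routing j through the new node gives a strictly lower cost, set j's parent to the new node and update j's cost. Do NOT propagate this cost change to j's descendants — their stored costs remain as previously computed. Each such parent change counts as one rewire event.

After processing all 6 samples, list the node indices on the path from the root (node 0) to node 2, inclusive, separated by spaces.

1. q=(3,17) nearest=0 d=16 new=(3,7) → add node 1 parent=0 cost=6
2. q=(2,26) nearest=1 d=19 new=(2,13) → blocked by [1,3]×[11,13], reject
3. q=(3,14) nearest=1 d=7 new=(3,13) → blocked by [1,3]×[11,13], reject
4. q=(9,1) nearest=1 d=6 new=(9,1) → blocked by [5,7]×[3,6], reject
5. q=(9,6) nearest=1 d=6 new=(9,6) → add node 2 parent=1 cost=12
6. q=(0,10) nearest=1 d=3 new=(0,10) → add node 3 parent=1 cost=9

Path: 0 1 2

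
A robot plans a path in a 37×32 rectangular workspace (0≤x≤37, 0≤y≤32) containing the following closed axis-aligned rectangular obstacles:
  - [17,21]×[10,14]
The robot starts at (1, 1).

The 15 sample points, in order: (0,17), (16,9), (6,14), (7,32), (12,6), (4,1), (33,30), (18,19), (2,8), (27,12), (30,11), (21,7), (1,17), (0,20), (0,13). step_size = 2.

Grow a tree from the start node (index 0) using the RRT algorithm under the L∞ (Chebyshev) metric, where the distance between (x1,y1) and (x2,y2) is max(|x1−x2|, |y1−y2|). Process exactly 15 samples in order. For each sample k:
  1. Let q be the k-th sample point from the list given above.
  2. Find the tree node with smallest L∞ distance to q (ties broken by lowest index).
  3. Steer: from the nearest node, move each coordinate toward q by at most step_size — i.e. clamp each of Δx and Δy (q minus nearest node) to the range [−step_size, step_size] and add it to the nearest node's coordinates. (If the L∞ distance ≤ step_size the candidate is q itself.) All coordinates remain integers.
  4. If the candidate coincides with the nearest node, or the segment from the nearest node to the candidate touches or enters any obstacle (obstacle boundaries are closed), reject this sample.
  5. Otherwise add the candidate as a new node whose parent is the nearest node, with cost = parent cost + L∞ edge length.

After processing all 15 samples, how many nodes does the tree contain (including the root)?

1. q=(0,17) nearest=0 d=16 new=(0,3) → add node 1 parent=0 cost=2
2. q=(16,9) nearest=0 d=15 new=(3,3) → add node 2 parent=0 cost=2
3. q=(6,14) nearest=1 d=11 new=(2,5) → add node 3 parent=1 cost=4
4. q=(7,32) nearest=3 d=27 new=(4,7) → add node 4 parent=3 cost=6
5. q=(12,6) nearest=4 d=8 new=(6,6) → add node 5 parent=4 cost=8
6. q=(4,1) nearest=2 d=2 new=(4,1) → add node 6 parent=2 cost=4
7. q=(33,30) nearest=5 d=27 new=(8,8) → add node 7 parent=5 cost=10
8. q=(18,19) nearest=7 d=11 new=(10,10) → add node 8 parent=7 cost=12
9. q=(2,8) nearest=4 d=2 new=(2,8) → add node 9 parent=4 cost=8
10. q=(27,12) nearest=8 d=17 new=(12,12) → add node 10 parent=8 cost=14
11. q=(30,11) nearest=10 d=18 new=(14,11) → add node 11 parent=10 cost=16
12. q=(21,7) nearest=11 d=7 new=(16,9) → add node 12 parent=11 cost=18
13. q=(1,17) nearest=7 d=9 new=(6,10) → add node 13 parent=7 cost=12
14. q=(0,20) nearest=8 d=10 new=(8,12) → add node 14 parent=8 cost=14
15. q=(0,13) nearest=9 d=5 new=(0,10) → add node 15 parent=9 cost=10

Node count: 16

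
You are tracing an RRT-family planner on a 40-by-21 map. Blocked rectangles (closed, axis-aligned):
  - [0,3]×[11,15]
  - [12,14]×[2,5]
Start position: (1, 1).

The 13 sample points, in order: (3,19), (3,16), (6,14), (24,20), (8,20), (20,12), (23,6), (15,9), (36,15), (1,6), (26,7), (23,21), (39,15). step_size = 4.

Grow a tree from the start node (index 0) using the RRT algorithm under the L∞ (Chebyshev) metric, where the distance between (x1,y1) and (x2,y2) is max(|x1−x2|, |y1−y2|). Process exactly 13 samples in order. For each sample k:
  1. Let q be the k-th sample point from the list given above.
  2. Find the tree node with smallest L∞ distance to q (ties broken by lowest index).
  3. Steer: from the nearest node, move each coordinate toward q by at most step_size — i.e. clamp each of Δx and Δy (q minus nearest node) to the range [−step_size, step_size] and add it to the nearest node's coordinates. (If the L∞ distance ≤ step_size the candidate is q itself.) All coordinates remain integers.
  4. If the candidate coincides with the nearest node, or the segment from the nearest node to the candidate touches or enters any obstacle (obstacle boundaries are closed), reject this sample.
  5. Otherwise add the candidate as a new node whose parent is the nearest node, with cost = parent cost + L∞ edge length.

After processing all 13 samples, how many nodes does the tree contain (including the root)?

1. q=(3,19) nearest=0 d=18 new=(3,5) → add node 1 parent=0 cost=4
2. q=(3,16) nearest=1 d=11 new=(3,9) → add node 2 parent=1 cost=8
3. q=(6,14) nearest=2 d=5 new=(6,13) → add node 3 parent=2 cost=12
4. q=(24,20) nearest=3 d=18 new=(10,17) → add node 4 parent=3 cost=16
5. q=(8,20) nearest=4 d=3 new=(8,20) → add node 5 parent=4 cost=19
6. q=(20,12) nearest=4 d=10 new=(14,13) → add node 6 parent=4 cost=20
7. q=(23,6) nearest=6 d=9 new=(18,9) → add node 7 parent=6 cost=24
8. q=(15,9) nearest=7 d=3 new=(15,9) → add node 8 parent=7 cost=27
9. q=(36,15) nearest=7 d=18 new=(22,13) → add node 9 parent=7 cost=28
10. q=(1,6) nearest=1 d=2 new=(1,6) → add node 10 parent=1 cost=6
11. q=(26,7) nearest=9 d=6 new=(26,9) → add node 11 parent=9 cost=32
12. q=(23,21) nearest=9 d=8 new=(23,17) → add node 12 parent=9 cost=32
13. q=(39,15) nearest=11 d=13 new=(30,13) → add node 13 parent=11 cost=36

Node count: 14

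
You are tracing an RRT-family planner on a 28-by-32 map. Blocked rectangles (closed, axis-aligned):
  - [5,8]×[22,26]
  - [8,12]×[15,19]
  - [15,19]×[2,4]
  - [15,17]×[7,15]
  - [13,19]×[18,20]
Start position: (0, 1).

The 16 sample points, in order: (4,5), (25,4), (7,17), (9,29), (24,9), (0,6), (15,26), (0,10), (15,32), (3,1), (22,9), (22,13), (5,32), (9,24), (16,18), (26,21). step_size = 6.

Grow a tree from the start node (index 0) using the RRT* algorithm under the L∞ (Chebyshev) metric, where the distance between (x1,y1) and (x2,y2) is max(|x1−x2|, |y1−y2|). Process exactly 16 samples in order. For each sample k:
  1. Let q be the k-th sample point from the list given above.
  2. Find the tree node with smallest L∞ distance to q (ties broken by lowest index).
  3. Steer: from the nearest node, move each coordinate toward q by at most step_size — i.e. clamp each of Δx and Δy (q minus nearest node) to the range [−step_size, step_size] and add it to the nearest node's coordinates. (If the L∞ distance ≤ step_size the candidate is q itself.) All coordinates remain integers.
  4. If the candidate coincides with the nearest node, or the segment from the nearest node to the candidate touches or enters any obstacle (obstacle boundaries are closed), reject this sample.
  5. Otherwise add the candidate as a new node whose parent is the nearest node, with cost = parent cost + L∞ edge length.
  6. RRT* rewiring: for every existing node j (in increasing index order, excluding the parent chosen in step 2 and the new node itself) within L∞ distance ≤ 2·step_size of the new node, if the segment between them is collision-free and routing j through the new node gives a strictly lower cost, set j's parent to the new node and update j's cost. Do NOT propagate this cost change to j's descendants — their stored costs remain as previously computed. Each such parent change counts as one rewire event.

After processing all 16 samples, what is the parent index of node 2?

Parent of node 2: 1

1. q=(4,5) nearest=0 d=4 new=(4,5) → add node 1 parent=0 cost=4
2. q=(25,4) nearest=1 d=21 new=(10,4) → add node 2 parent=1 cost=10
3. q=(7,17) nearest=1 d=12 new=(7,11) → add node 3 parent=1 cost=10
4. q=(9,29) nearest=3 d=18 new=(9,17) → blocked by [8,12]×[15,19], reject
5. q=(24,9) nearest=2 d=14 new=(16,9) → blocked by [15,17]×[7,15], reject
6. q=(0,6) nearest=1 d=4 new=(0,6) → add node 4 parent=1 cost=8
7. q=(15,26) nearest=3 d=15 new=(13,17) → blocked by [8,12]×[15,19], reject
8. q=(0,10) nearest=4 d=4 new=(0,10) → add node 5 parent=4 cost=12
9. q=(15,32) nearest=3 d=21 new=(13,17) → blocked by [8,12]×[15,19], reject
10. q=(3,1) nearest=0 d=3 new=(3,1) → add node 6 parent=0 cost=3
11. q=(22,9) nearest=2 d=12 new=(16,9) → blocked by [15,17]×[7,15], reject
12. q=(22,13) nearest=2 d=12 new=(16,10) → blocked by [15,17]×[7,15], reject
13. q=(5,32) nearest=3 d=21 new=(5,17) → add node 7 parent=3 cost=16
14. q=(9,24) nearest=7 d=7 new=(9,23) → add node 8 parent=7 cost=22
15. q=(16,18) nearest=8 d=7 new=(15,18) → blocked by [13,19]×[18,20], reject
16. q=(26,21) nearest=2 d=17 new=(16,10) → blocked by [15,17]×[7,15], reject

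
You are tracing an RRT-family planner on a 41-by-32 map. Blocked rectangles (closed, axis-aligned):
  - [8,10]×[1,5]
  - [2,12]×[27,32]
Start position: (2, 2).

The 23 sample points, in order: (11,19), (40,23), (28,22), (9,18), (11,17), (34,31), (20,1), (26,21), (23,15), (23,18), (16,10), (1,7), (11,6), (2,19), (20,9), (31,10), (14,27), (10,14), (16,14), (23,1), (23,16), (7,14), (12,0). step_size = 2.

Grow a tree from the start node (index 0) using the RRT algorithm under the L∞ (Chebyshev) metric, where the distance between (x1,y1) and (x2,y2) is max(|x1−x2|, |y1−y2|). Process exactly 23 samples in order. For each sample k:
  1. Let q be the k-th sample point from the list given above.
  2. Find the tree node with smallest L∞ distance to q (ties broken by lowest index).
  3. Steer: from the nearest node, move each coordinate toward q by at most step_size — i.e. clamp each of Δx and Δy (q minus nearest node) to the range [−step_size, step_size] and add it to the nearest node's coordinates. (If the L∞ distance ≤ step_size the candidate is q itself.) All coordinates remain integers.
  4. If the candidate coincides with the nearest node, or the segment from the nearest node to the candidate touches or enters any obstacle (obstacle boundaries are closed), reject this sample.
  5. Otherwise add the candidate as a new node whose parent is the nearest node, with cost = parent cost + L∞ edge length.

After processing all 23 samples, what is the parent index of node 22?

1. q=(11,19) nearest=0 d=17 new=(4,4) → add node 1 parent=0 cost=2
2. q=(40,23) nearest=1 d=36 new=(6,6) → add node 2 parent=1 cost=4
3. q=(28,22) nearest=2 d=22 new=(8,8) → add node 3 parent=2 cost=6
4. q=(9,18) nearest=3 d=10 new=(9,10) → add node 4 parent=3 cost=8
5. q=(11,17) nearest=4 d=7 new=(11,12) → add node 5 parent=4 cost=10
6. q=(34,31) nearest=5 d=23 new=(13,14) → add node 6 parent=5 cost=12
7. q=(20,1) nearest=4 d=11 new=(11,8) → add node 7 parent=4 cost=10
8. q=(26,21) nearest=6 d=13 new=(15,16) → add node 8 parent=6 cost=14
9. q=(23,15) nearest=8 d=8 new=(17,15) → add node 9 parent=8 cost=16
10. q=(23,18) nearest=9 d=6 new=(19,17) → add node 10 parent=9 cost=18
11. q=(16,10) nearest=6 d=4 new=(15,12) → add node 11 parent=6 cost=14
12. q=(1,7) nearest=1 d=3 new=(2,6) → add node 12 parent=1 cost=4
13. q=(11,6) nearest=7 d=2 new=(11,6) → add node 13 parent=7 cost=12
14. q=(2,19) nearest=4 d=9 new=(7,12) → add node 14 parent=4 cost=10
15. q=(20,9) nearest=11 d=5 new=(17,10) → add node 15 parent=11 cost=16
16. q=(31,10) nearest=10 d=12 new=(21,15) → add node 16 parent=10 cost=20
17. q=(14,27) nearest=10 d=10 new=(17,19) → add node 17 parent=10 cost=20
18. q=(10,14) nearest=5 d=2 new=(10,14) → add node 18 parent=5 cost=12
19. q=(16,14) nearest=9 d=1 new=(16,14) → add node 19 parent=9 cost=17
20. q=(23,1) nearest=15 d=9 new=(19,8) → add node 20 parent=15 cost=18
21. q=(23,16) nearest=16 d=2 new=(23,16) → add node 21 parent=16 cost=22
22. q=(7,14) nearest=14 d=2 new=(7,14) → add node 22 parent=14 cost=12
23. q=(12,0) nearest=2 d=6 new=(8,4) → blocked by [8,10]×[1,5], reject

Parent of node 22: 14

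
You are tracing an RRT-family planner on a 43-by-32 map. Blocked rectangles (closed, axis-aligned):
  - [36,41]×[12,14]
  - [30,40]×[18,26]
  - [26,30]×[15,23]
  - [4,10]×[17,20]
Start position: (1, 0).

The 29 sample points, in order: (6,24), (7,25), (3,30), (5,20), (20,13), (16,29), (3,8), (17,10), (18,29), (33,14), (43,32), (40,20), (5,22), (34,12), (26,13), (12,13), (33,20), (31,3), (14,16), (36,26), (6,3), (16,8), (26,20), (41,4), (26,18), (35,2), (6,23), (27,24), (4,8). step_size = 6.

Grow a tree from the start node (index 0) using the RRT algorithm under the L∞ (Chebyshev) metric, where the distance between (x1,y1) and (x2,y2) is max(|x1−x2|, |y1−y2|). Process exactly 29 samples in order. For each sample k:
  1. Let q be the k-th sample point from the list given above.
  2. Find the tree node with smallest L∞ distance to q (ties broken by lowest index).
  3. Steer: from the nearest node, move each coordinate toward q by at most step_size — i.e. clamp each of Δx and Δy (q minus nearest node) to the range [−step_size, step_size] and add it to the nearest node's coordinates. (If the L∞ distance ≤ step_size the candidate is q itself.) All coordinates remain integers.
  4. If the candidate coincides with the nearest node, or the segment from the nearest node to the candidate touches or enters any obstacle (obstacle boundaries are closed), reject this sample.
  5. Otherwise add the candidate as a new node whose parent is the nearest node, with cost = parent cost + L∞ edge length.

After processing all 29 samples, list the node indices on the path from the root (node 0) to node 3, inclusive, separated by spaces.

1. q=(6,24) nearest=0 d=24 new=(6,6) → add node 1 parent=0 cost=6
2. q=(7,25) nearest=1 d=19 new=(7,12) → add node 2 parent=1 cost=12
3. q=(3,30) nearest=2 d=18 new=(3,18) → add node 3 parent=2 cost=18
4. q=(5,20) nearest=3 d=2 new=(5,20) → blocked by [4,10]×[17,20], reject
5. q=(20,13) nearest=2 d=13 new=(13,13) → add node 4 parent=2 cost=18
6. q=(16,29) nearest=3 d=13 new=(9,24) → blocked by [4,10]×[17,20], reject
7. q=(3,8) nearest=1 d=3 new=(3,8) → add node 5 parent=1 cost=9
8. q=(17,10) nearest=4 d=4 new=(17,10) → add node 6 parent=4 cost=22
9. q=(18,29) nearest=3 d=15 new=(9,24) → blocked by [4,10]×[17,20], reject
10. q=(33,14) nearest=6 d=16 new=(23,14) → add node 7 parent=6 cost=28
11. q=(43,32) nearest=7 d=20 new=(29,20) → blocked by [26,30]×[15,23], reject
12. q=(40,20) nearest=7 d=17 new=(29,20) → blocked by [26,30]×[15,23], reject
13. q=(5,22) nearest=3 d=4 new=(5,22) → blocked by [4,10]×[17,20], reject
14. q=(34,12) nearest=7 d=11 new=(29,12) → add node 8 parent=7 cost=34
15. q=(26,13) nearest=7 d=3 new=(26,13) → add node 9 parent=7 cost=31
16. q=(12,13) nearest=4 d=1 new=(12,13) → add node 10 parent=4 cost=19
17. q=(33,20) nearest=9 d=7 new=(32,19) → blocked by [30,40]×[18,26], reject
18. q=(31,3) nearest=8 d=9 new=(31,6) → add node 11 parent=8 cost=40
19. q=(14,16) nearest=4 d=3 new=(14,16) → add node 12 parent=4 cost=21
20. q=(36,26) nearest=7 d=13 new=(29,20) → blocked by [26,30]×[15,23], reject
21. q=(6,3) nearest=1 d=3 new=(6,3) → add node 13 parent=1 cost=9
22. q=(16,8) nearest=6 d=2 new=(16,8) → add node 14 parent=6 cost=24
23. q=(26,20) nearest=7 d=6 new=(26,20) → blocked by [26,30]×[15,23], reject
24. q=(41,4) nearest=11 d=10 new=(37,4) → add node 15 parent=11 cost=46
25. q=(26,18) nearest=7 d=4 new=(26,18) → blocked by [26,30]×[15,23], reject
26. q=(35,2) nearest=15 d=2 new=(35,2) → add node 16 parent=15 cost=48
27. q=(6,23) nearest=3 d=5 new=(6,23) → blocked by [4,10]×[17,20], reject
28. q=(27,24) nearest=7 d=10 new=(27,20) → blocked by [26,30]×[15,23], reject
29. q=(4,8) nearest=5 d=1 new=(4,8) → add node 17 parent=5 cost=10

Path: 0 1 2 3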